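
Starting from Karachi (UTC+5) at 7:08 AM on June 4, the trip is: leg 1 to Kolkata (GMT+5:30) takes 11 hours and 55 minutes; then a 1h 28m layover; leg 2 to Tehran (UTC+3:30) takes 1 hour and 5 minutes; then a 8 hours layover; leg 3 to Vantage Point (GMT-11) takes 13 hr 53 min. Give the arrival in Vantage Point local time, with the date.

3:29 AM on Jun 5

Convert departure to UTC: 7:08 AM − 5:00 = 2:08 AM UTC on Jun 4.
Add 11 hours and 55 minutes leg 1 → 2:03 PM UTC.
Add 1 hour 28 minutes layover in Kolkata → 3:31 PM UTC.
Add 1 hour and 5 minutes leg 2 → 4:36 PM UTC.
Add 8 hours layover in Tehran → 12:36 AM UTC (Jun 5).
Add 13 hours and 53 minutes leg 3 → 2:29 PM UTC.
Vantage Point is UTC−11:00, so local arrival = 2:29 PM − 11:00 = 3:29 AM on Jun 5.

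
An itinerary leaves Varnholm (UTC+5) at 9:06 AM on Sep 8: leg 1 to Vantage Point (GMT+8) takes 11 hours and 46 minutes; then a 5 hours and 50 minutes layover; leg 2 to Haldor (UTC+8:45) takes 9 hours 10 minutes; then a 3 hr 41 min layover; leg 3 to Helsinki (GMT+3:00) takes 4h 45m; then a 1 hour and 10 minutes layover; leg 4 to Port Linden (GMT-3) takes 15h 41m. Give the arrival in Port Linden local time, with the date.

Convert departure to UTC: 9:06 AM − 5:00 = 4:06 AM UTC on Sep 8.
Add 11 hours and 46 minutes leg 1 → 3:52 PM UTC.
Add 5 hours and 50 minutes layover in Vantage Point → 9:42 PM UTC.
Add 9 hours 10 minutes leg 2 → 6:52 AM UTC (Sep 9).
Add 3 hours and 41 minutes layover in Haldor → 10:33 AM UTC.
Add 4 hours 45 minutes leg 3 → 3:18 PM UTC.
Add 1 hour 10 minutes layover in Helsinki → 4:28 PM UTC.
Add 15 hours 41 minutes leg 4 → 8:09 AM UTC (Sep 10).
Port Linden is UTC−3:00, so local arrival = 8:09 AM − 3:00 = 5:09 AM on Sep 10.

5:09 AM on September 10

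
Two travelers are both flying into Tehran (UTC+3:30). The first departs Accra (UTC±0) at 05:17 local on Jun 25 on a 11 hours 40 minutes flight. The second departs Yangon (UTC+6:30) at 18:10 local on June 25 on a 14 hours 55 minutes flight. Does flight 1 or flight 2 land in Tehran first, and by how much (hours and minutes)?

the first, by 9 hours 38 minutes

Flight 1 departs at 05:17 UTC (Jun 25).
+11 hours and 40 minutes → arrive 16:57 UTC on Jun 25.
Flight 2 in UTC: 18:10 − 6:30 = 11:40 on Jun 25.
+14 hours 55 minutes → arrive 02:35 UTC on Jun 26.
Flight 1 lands earlier by 9 hours 38 minutes.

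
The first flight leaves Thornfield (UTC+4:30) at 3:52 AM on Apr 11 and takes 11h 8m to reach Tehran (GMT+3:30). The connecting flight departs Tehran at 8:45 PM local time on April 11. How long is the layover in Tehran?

6 hours 45 minutes

Convert departure to UTC: 3:52 AM − 4:30 = 11:22 PM UTC on Apr 10.
Add 11 hours and 8 minutes flight time → 10:30 AM UTC (Apr 11).
Tehran is UTC+3:30, so local arrival = 10:30 AM + 3:30 = 2:00 PM on Apr 11.
Layover = 8:45 PM − 2:00 PM = 6 hours 45 minutes.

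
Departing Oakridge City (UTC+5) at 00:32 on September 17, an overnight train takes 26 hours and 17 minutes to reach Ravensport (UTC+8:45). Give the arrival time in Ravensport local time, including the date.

06:34 on September 18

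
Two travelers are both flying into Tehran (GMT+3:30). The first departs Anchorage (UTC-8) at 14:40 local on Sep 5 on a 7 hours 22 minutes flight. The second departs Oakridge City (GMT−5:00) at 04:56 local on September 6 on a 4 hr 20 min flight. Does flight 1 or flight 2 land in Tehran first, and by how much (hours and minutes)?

the first, by 8 hours 14 minutes

Flight 1 in UTC: 14:40 + 8:00 = 22:40 on Sep 5.
+7 hours 22 minutes → arrive 06:02 UTC on Sep 6.
Flight 2 in UTC: 04:56 + 5:00 = 09:56 on Sep 6.
+4 hours 20 minutes → arrive 14:16 UTC on Sep 6.
Flight 1 lands earlier by 8 hours 14 minutes.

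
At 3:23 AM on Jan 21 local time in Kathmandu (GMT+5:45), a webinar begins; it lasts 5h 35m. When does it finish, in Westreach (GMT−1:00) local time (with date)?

2:13 AM on January 21

Convert start to UTC: 3:23 AM − 5:45 = 9:38 PM UTC on Jan 20.
Add 5 hours 35 minutes duration → 3:13 AM UTC (Jan 21).
Westreach is UTC−1:00, so local end time = 3:13 AM − 1:00 = 2:13 AM on Jan 21.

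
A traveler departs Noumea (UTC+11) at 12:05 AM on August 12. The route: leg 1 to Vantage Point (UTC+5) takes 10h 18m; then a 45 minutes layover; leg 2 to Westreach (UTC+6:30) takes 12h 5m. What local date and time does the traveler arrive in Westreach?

Convert departure to UTC: 12:05 AM − 11:00 = 1:05 PM UTC on Aug 11.
Add 10 hours and 18 minutes leg 1 → 11:23 PM UTC.
Add 45 minutes layover in Vantage Point → 12:08 AM UTC (Aug 12).
Add 12 hours 5 minutes leg 2 → 12:13 PM UTC.
Westreach is UTC+6:30, so local arrival = 12:13 PM + 6:30 = 6:43 PM on Aug 12.

6:43 PM on August 12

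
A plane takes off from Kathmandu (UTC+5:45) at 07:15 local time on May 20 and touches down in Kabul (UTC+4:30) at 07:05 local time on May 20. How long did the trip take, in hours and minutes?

1 hour 5 minutes

Departure in UTC: 07:15 − 5:45 = 01:30 on May 20.
Arrival in UTC: 07:05 − 4:30 = 02:35 on May 20.
Elapsed = 02:35 − 01:30 = 1 hour 5 minutes.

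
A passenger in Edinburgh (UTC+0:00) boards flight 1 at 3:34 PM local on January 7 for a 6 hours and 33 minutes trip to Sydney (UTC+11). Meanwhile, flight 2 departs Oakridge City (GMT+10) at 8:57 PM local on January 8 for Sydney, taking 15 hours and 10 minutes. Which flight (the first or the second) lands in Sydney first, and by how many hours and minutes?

the first, by 28 hours

Flight 1 departs at 3:34 PM UTC (Jan 7).
+6 hours 33 minutes → arrive 10:07 PM UTC on Jan 7.
Flight 2 in UTC: 8:57 PM − 10:00 = 10:57 AM on Jan 8.
+15 hours 10 minutes → arrive 2:07 AM UTC on Jan 9.
Flight 1 lands earlier by 28 hours.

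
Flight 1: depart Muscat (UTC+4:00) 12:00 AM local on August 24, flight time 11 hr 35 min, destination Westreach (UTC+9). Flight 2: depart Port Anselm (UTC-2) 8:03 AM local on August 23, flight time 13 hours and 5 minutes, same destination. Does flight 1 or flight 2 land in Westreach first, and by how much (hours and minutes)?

the second, by 8 hours 27 minutes

Flight 1 in UTC: 12:00 AM − 4:00 = 8:00 PM on Aug 23.
+11 hours and 35 minutes → arrive 7:35 AM UTC on Aug 24.
Flight 2 in UTC: 8:03 AM + 2:00 = 10:03 AM on Aug 23.
+13 hours and 5 minutes → arrive 11:08 PM UTC on Aug 23.
Flight 2 lands earlier by 8 hours 27 minutes.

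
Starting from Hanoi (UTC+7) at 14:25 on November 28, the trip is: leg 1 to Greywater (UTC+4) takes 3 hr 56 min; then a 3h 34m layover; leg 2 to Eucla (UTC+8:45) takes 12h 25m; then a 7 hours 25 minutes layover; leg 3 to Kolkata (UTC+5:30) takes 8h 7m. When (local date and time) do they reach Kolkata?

Convert departure to UTC: 14:25 − 7:00 = 07:25 UTC on Nov 28.
Add 3 hours and 56 minutes leg 1 → 11:21 UTC.
Add 3 hours 34 minutes layover in Greywater → 14:55 UTC.
Add 12 hours 25 minutes leg 2 → 03:20 UTC (Nov 29).
Add 7 hours and 25 minutes layover in Eucla → 10:45 UTC.
Add 8 hours 7 minutes leg 3 → 18:52 UTC.
Kolkata is UTC+5:30, so local arrival = 18:52 + 5:30 = 00:22 on Nov 30.

00:22 on November 30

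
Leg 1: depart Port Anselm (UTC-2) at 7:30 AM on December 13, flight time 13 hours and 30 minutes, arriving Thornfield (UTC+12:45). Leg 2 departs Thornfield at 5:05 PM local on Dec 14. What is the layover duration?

5 hours 20 minutes

Convert departure to UTC: 7:30 AM + 2:00 = 9:30 AM UTC on Dec 13.
Add 13 hours 30 minutes flight time → 11:00 PM UTC.
Thornfield is UTC+12:45, so local arrival = 11:00 PM + 12:45 = 11:45 AM on Dec 14.
Layover = 5:05 PM − 11:45 AM = 5 hours 20 minutes.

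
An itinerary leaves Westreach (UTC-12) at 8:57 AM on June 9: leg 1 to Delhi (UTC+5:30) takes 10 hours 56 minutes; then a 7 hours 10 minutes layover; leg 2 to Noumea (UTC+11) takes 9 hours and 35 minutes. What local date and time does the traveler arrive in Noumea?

Convert departure to UTC: 8:57 AM + 12:00 = 8:57 PM UTC on Jun 9.
Add 10 hours 56 minutes leg 1 → 7:53 AM UTC (Jun 10).
Add 7 hours and 10 minutes layover in Delhi → 3:03 PM UTC.
Add 9 hours and 35 minutes leg 2 → 12:38 AM UTC (Jun 11).
Noumea is UTC+11:00, so local arrival = 12:38 AM + 11:00 = 11:38 AM on Jun 11.

11:38 AM on June 11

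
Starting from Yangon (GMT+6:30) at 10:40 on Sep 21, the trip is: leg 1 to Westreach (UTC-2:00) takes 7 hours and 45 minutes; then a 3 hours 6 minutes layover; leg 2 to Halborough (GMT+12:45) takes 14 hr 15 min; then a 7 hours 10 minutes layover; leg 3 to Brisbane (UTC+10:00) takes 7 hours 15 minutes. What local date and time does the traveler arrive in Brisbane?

Convert departure to UTC: 10:40 − 6:30 = 04:10 UTC on Sep 21.
Add 7 hours and 45 minutes leg 1 → 11:55 UTC.
Add 3 hours 6 minutes layover in Westreach → 15:01 UTC.
Add 14 hours and 15 minutes leg 2 → 05:16 UTC (Sep 22).
Add 7 hours 10 minutes layover in Halborough → 12:26 UTC.
Add 7 hours and 15 minutes leg 3 → 19:41 UTC.
Brisbane is UTC+10:00, so local arrival = 19:41 + 10:00 = 05:41 on Sep 23.

05:41 on September 23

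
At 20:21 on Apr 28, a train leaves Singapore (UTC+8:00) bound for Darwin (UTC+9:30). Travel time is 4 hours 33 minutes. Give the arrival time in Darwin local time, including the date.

02:24 on April 29

Convert departure to UTC: 20:21 − 8:00 = 12:21 UTC on Apr 28.
Add 4 hours and 33 minutes travel time → 16:54 UTC.
Darwin is UTC+9:30, so local arrival = 16:54 + 9:30 = 02:24 on Apr 29.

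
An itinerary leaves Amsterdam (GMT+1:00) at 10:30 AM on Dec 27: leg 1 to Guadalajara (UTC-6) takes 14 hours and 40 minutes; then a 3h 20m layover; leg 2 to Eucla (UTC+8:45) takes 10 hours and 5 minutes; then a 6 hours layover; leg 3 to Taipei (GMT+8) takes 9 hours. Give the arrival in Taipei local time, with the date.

Convert departure to UTC: 10:30 AM − 1:00 = 9:30 AM UTC on Dec 27.
Add 14 hours 40 minutes leg 1 → 12:10 AM UTC (Dec 28).
Add 3 hours 20 minutes layover in Guadalajara → 3:30 AM UTC.
Add 10 hours 5 minutes leg 2 → 1:35 PM UTC.
Add 6 hours layover in Eucla → 7:35 PM UTC.
Add 9 hours leg 3 → 4:35 AM UTC (Dec 29).
Taipei is UTC+8:00, so local arrival = 4:35 AM + 8:00 = 12:35 PM on Dec 29.

12:35 PM on December 29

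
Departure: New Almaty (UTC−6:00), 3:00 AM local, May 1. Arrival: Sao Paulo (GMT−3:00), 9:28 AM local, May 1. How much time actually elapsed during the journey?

3 hours 28 minutes

Sao Paulo is 3:00 ahead of New Almaty.
Clock-face elapsed time (ignoring zones) is 6 hours 28 minutes.
Actual elapsed = 6 hours 28 minutes − 3:00 = 3 hours 28 minutes.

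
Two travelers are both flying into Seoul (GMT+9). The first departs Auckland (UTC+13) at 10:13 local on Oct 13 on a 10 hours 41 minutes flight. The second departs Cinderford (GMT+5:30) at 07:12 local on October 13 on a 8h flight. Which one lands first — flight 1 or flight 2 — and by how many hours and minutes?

the first, by 1 hour 48 minutes

Flight 1 in UTC: 10:13 − 13:00 = 21:13 on Oct 12.
+10 hours 41 minutes → arrive 07:54 UTC on Oct 13.
Flight 2 in UTC: 07:12 − 5:30 = 01:42 on Oct 13.
+8 hours → arrive 09:42 UTC on Oct 13.
Flight 1 lands earlier by 1 hour 48 minutes.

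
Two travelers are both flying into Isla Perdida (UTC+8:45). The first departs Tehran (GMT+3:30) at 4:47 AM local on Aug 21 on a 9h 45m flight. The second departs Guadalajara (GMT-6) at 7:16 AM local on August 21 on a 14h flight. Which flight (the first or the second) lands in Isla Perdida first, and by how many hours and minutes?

Flight 1 in UTC: 4:47 AM − 3:30 = 1:17 AM on Aug 21.
+9 hours and 45 minutes → arrive 11:02 AM UTC on Aug 21.
Flight 2 in UTC: 7:16 AM + 6:00 = 1:16 PM on Aug 21.
+14 hours → arrive 3:16 AM UTC on Aug 22.
Flight 1 lands earlier by 16 hours 14 minutes.

the first, by 16 hours 14 minutes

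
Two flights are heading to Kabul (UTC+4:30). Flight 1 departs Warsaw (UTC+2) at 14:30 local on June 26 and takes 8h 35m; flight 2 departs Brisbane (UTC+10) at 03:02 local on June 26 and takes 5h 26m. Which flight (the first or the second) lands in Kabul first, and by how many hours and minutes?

Flight 1 in UTC: 14:30 − 2:00 = 12:30 on Jun 26.
+8 hours and 35 minutes → arrive 21:05 UTC on Jun 26.
Flight 2 in UTC: 03:02 − 10:00 = 17:02 on Jun 25.
+5 hours 26 minutes → arrive 22:28 UTC on Jun 25.
Flight 2 lands earlier by 22 hours 37 minutes.

the second, by 22 hours 37 minutes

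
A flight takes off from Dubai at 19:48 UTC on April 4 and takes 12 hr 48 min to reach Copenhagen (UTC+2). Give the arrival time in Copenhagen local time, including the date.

Departure is given in UTC: 19:48 on Apr 4.
Add 12 hours 48 minutes → 08:36 UTC (Apr 5).
Copenhagen is UTC+2:00: 08:36 + 2:00 = 10:36 on Apr 5.

10:36 on April 5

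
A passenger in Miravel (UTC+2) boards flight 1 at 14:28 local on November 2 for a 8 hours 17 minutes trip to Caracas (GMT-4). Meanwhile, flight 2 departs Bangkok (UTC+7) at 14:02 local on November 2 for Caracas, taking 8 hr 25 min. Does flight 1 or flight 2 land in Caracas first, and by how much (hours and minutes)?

Flight 1 in UTC: 14:28 − 2:00 = 12:28 on Nov 2.
+8 hours and 17 minutes → arrive 20:45 UTC on Nov 2.
Flight 2 in UTC: 14:02 − 7:00 = 07:02 on Nov 2.
+8 hours and 25 minutes → arrive 15:27 UTC on Nov 2.
Flight 2 lands earlier by 5 hours 18 minutes.

the second, by 5 hours 18 minutes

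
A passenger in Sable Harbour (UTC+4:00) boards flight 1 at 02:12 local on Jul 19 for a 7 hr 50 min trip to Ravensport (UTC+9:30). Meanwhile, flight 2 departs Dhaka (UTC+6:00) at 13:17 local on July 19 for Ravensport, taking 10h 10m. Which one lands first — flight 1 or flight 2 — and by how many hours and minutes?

the first, by 11 hours 25 minutes

Flight 1 in UTC: 02:12 − 4:00 = 22:12 on Jul 18.
+7 hours and 50 minutes → arrive 06:02 UTC on Jul 19.
Flight 2 in UTC: 13:17 − 6:00 = 07:17 on Jul 19.
+10 hours 10 minutes → arrive 17:27 UTC on Jul 19.
Flight 1 lands earlier by 11 hours 25 minutes.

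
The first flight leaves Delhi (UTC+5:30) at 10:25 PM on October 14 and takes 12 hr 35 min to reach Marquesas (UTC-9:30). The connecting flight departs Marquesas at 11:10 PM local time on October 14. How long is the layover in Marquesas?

3 hours 10 minutes

Convert departure to UTC: 10:25 PM − 5:30 = 4:55 PM UTC on Oct 14.
Add 12 hours and 35 minutes flight time → 5:30 AM UTC (Oct 15).
Marquesas is UTC−9:30, so local arrival = 5:30 AM − 9:30 = 8:00 PM on Oct 14.
Layover = 11:10 PM − 8:00 PM = 3 hours 10 minutes.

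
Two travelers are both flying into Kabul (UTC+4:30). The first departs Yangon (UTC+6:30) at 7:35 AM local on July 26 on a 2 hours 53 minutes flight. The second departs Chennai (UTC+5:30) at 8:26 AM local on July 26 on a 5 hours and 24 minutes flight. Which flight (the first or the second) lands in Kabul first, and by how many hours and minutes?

the first, by 4 hours 22 minutes

Flight 1 in UTC: 7:35 AM − 6:30 = 1:05 AM on Jul 26.
+2 hours and 53 minutes → arrive 3:58 AM UTC on Jul 26.
Flight 2 in UTC: 8:26 AM − 5:30 = 2:56 AM on Jul 26.
+5 hours and 24 minutes → arrive 8:20 AM UTC on Jul 26.
Flight 1 lands earlier by 4 hours 22 minutes.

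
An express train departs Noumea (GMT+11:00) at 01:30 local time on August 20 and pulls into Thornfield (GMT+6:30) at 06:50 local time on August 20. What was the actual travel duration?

Departure in UTC: 01:30 − 11:00 = 14:30 on Aug 19.
Arrival in UTC: 06:50 − 6:30 = 00:20 on Aug 20.
Elapsed = 00:20 − 14:30 (+1 day) = 9 hours 50 minutes.

9 hours 50 minutes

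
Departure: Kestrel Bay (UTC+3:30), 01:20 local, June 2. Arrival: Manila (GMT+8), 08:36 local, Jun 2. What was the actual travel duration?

Manila is 4:30 ahead of Kestrel Bay.
Clock-face elapsed time (ignoring zones) is 7 hours 16 minutes.
Actual elapsed = 7 hours 16 minutes − 4:30 = 2 hours 46 minutes.

2 hours 46 minutes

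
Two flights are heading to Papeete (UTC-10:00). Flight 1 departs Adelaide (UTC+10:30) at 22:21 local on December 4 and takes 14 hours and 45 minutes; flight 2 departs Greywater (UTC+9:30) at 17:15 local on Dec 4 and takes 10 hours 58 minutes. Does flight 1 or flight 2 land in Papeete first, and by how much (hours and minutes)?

the second, by 7 hours 53 minutes

Flight 1 in UTC: 22:21 − 10:30 = 11:51 on Dec 4.
+14 hours 45 minutes → arrive 02:36 UTC on Dec 5.
Flight 2 in UTC: 17:15 − 9:30 = 07:45 on Dec 4.
+10 hours 58 minutes → arrive 18:43 UTC on Dec 4.
Flight 2 lands earlier by 7 hours 53 minutes.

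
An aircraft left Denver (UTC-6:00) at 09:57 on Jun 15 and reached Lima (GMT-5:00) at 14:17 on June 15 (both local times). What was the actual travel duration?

3 hours 20 minutes

Departure in UTC: 09:57 + 6:00 = 15:57 on Jun 15.
Arrival in UTC: 14:17 + 5:00 = 19:17 on Jun 15.
Elapsed = 19:17 − 15:57 = 3 hours 20 minutes.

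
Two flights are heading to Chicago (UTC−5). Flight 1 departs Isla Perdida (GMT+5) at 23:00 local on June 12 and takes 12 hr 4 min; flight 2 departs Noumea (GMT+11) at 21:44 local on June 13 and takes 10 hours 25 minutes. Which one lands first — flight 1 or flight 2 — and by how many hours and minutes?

the first, by 15 hours 5 minutes

Flight 1 in UTC: 23:00 − 5:00 = 18:00 on Jun 12.
+12 hours 4 minutes → arrive 06:04 UTC on Jun 13.
Flight 2 in UTC: 21:44 − 11:00 = 10:44 on Jun 13.
+10 hours 25 minutes → arrive 21:09 UTC on Jun 13.
Flight 1 lands earlier by 15 hours 5 minutes.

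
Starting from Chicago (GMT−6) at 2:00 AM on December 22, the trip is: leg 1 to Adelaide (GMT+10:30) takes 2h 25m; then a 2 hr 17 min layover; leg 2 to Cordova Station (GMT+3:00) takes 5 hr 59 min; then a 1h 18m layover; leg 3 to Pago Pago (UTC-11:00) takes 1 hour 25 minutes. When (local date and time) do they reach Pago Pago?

10:24 AM on December 22

Convert departure to UTC: 2:00 AM + 6:00 = 8:00 AM UTC on Dec 22.
Add 2 hours 25 minutes leg 1 → 10:25 AM UTC.
Add 2 hours and 17 minutes layover in Adelaide → 12:42 PM UTC.
Add 5 hours and 59 minutes leg 2 → 6:41 PM UTC.
Add 1 hour and 18 minutes layover in Cordova Station → 7:59 PM UTC.
Add 1 hour 25 minutes leg 3 → 9:24 PM UTC.
Pago Pago is UTC−11:00, so local arrival = 9:24 PM − 11:00 = 10:24 AM on Dec 22.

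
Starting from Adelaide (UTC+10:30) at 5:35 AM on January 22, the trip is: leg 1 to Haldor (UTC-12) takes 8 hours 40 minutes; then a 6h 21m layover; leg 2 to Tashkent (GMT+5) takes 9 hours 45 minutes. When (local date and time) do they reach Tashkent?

Convert departure to UTC: 5:35 AM − 10:30 = 7:05 PM UTC on Jan 21.
Add 8 hours 40 minutes leg 1 → 3:45 AM UTC (Jan 22).
Add 6 hours and 21 minutes layover in Haldor → 10:06 AM UTC.
Add 9 hours and 45 minutes leg 2 → 7:51 PM UTC.
Tashkent is UTC+5:00, so local arrival = 7:51 PM + 5:00 = 12:51 AM on Jan 23.

12:51 AM on January 23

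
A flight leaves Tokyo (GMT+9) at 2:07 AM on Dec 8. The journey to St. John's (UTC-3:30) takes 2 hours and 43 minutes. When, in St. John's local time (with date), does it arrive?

4:20 PM on December 7

Convert departure to UTC: 2:07 AM − 9:00 = 5:07 PM UTC on Dec 7.
Add 2 hours and 43 minutes travel time → 7:50 PM UTC.
St. John's is UTC−3:30, so local arrival = 7:50 PM − 3:30 = 4:20 PM on Dec 7.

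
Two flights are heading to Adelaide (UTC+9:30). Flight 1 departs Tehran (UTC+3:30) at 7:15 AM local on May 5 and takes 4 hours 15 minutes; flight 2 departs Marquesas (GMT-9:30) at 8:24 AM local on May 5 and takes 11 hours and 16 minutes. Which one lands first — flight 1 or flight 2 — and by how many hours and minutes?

the first, by 21 hours 10 minutes

Flight 1 in UTC: 7:15 AM − 3:30 = 3:45 AM on May 5.
+4 hours 15 minutes → arrive 8:00 AM UTC on May 5.
Flight 2 in UTC: 8:24 AM + 9:30 = 5:54 PM on May 5.
+11 hours 16 minutes → arrive 5:10 AM UTC on May 6.
Flight 1 lands earlier by 21 hours 10 minutes.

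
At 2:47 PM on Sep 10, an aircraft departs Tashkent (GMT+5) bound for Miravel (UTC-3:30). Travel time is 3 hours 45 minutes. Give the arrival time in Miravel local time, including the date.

Convert departure to UTC: 2:47 PM − 5:00 = 9:47 AM UTC on Sep 10.
Add 3 hours and 45 minutes travel time → 1:32 PM UTC.
Miravel is UTC−3:30, so local arrival = 1:32 PM − 3:30 = 10:02 AM on Sep 10.

10:02 AM on Sep 10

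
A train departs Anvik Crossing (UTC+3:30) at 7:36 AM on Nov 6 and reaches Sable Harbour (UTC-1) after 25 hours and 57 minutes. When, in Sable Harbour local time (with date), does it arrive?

Convert departure to UTC: 7:36 AM − 3:30 = 4:06 AM UTC on Nov 6.
Add 25 hours and 57 minutes travel time → 6:03 AM UTC (Nov 7).
Sable Harbour is UTC−1:00, so local arrival = 6:03 AM − 1:00 = 5:03 AM on Nov 7.

5:03 AM on November 7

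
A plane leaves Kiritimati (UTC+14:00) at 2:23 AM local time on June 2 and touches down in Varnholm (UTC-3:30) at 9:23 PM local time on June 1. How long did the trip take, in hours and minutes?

12 hours 30 minutes

Varnholm is 17:30 behind Kiritimati.
Clock-face elapsed time (ignoring zones) is −5 hours.
Actual elapsed = −5 hours + 17:30 = 12 hours 30 minutes.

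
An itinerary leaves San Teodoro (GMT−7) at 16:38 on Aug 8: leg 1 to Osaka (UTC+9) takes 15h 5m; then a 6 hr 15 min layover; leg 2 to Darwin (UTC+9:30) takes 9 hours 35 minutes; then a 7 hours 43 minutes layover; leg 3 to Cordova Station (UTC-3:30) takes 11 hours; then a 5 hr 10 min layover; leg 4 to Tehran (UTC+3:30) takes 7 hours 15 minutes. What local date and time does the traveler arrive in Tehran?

17:11 on August 11

Convert departure to UTC: 16:38 + 7:00 = 23:38 UTC on Aug 8.
Add 15 hours 5 minutes leg 1 → 14:43 UTC (Aug 9).
Add 6 hours 15 minutes layover in Osaka → 20:58 UTC.
Add 9 hours 35 minutes leg 2 → 06:33 UTC (Aug 10).
Add 7 hours and 43 minutes layover in Darwin → 14:16 UTC.
Add 11 hours leg 3 → 01:16 UTC (Aug 11).
Add 5 hours 10 minutes layover in Cordova Station → 06:26 UTC.
Add 7 hours and 15 minutes leg 4 → 13:41 UTC.
Tehran is UTC+3:30, so local arrival = 13:41 + 3:30 = 17:11 on Aug 11.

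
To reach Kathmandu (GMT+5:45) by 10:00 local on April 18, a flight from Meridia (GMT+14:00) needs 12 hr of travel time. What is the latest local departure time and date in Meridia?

06:15 on April 18

Target arrival in UTC: 10:00 − 5:45 = 04:15 on Apr 18.
Subtract 12 hours → departure 16:15 UTC on Apr 17.
Meridia is UTC+14:00: 16:15 + 14:00 = 06:15 on Apr 18.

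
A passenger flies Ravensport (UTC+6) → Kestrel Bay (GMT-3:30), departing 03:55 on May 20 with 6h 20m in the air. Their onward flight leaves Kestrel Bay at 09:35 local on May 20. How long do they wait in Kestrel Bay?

Convert departure to UTC: 03:55 − 6:00 = 21:55 UTC on May 19.
Add 6 hours 20 minutes flight time → 04:15 UTC (May 20).
Kestrel Bay is UTC−3:30, so local arrival = 04:15 − 3:30 = 00:45 on May 20.
Layover = 09:35 − 00:45 = 8 hours 50 minutes.

8 hours 50 minutes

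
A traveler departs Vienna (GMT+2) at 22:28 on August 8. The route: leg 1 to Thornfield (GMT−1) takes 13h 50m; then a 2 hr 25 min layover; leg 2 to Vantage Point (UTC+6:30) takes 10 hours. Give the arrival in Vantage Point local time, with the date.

05:13 on Aug 10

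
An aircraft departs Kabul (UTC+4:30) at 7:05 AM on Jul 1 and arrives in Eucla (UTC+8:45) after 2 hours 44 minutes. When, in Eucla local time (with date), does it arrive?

Eucla is 4:15 ahead of Kabul.
After 2 hours 44 minutes it is 9:49 AM in Kabul.
Shift by the zone difference: 9:49 AM + 4:15 = 2:04 PM on Jul 1 in Eucla.

2:04 PM on July 1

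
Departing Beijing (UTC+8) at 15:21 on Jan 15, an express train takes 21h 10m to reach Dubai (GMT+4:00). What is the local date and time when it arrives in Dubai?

08:31 on Jan 16

Convert departure to UTC: 15:21 − 8:00 = 07:21 UTC on Jan 15.
Add 21 hours 10 minutes travel time → 04:31 UTC (Jan 16).
Dubai is UTC+4:00, so local arrival = 04:31 + 4:00 = 08:31 on Jan 16.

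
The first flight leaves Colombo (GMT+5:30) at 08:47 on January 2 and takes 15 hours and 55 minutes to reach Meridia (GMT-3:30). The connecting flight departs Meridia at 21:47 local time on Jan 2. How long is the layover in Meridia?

6 hours 5 minutes

Convert departure to UTC: 08:47 − 5:30 = 03:17 UTC on Jan 2.
Add 15 hours 55 minutes flight time → 19:12 UTC.
Meridia is UTC−3:30, so local arrival = 19:12 − 3:30 = 15:42 on Jan 2.
Layover = 21:47 − 15:42 = 6 hours 5 minutes.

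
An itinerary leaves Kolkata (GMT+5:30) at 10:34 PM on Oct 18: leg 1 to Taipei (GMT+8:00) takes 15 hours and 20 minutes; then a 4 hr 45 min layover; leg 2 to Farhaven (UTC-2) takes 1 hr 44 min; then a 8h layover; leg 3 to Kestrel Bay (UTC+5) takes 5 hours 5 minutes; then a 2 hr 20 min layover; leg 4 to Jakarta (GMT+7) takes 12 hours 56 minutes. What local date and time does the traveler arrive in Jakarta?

2:14 AM on October 21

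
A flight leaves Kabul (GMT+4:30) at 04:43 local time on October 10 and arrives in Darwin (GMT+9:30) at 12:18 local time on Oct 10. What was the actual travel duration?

2 hours 35 minutes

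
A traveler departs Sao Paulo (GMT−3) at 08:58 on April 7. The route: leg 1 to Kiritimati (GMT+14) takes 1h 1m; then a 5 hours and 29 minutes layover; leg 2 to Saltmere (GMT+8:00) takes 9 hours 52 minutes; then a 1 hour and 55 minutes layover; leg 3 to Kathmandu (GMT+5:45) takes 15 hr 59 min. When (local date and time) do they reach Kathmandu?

03:59 on Apr 9

Convert departure to UTC: 08:58 + 3:00 = 11:58 UTC on Apr 7.
Add 1 hour and 1 minute leg 1 → 12:59 UTC.
Add 5 hours and 29 minutes layover in Kiritimati → 18:28 UTC.
Add 9 hours 52 minutes leg 2 → 04:20 UTC (Apr 8).
Add 1 hour 55 minutes layover in Saltmere → 06:15 UTC.
Add 15 hours 59 minutes leg 3 → 22:14 UTC.
Kathmandu is UTC+5:45, so local arrival = 22:14 + 5:45 = 03:59 on Apr 9.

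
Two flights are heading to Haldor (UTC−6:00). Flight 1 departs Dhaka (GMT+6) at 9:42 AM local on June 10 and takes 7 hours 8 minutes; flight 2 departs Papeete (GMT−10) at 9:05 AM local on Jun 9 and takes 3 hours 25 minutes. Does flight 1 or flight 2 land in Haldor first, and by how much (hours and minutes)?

Flight 1 in UTC: 9:42 AM − 6:00 = 3:42 AM on Jun 10.
+7 hours 8 minutes → arrive 10:50 AM UTC on Jun 10.
Flight 2 in UTC: 9:05 AM + 10:00 = 7:05 PM on Jun 9.
+3 hours 25 minutes → arrive 10:30 PM UTC on Jun 9.
Flight 2 lands earlier by 12 hours 20 minutes.

the second, by 12 hours 20 minutes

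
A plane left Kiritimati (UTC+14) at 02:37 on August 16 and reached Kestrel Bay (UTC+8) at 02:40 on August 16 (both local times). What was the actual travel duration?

6 hours 3 minutes

Departure in UTC: 02:37 − 14:00 = 12:37 on Aug 15.
Arrival in UTC: 02:40 − 8:00 = 18:40 on Aug 15.
Elapsed = 18:40 − 12:37 = 6 hours 3 minutes.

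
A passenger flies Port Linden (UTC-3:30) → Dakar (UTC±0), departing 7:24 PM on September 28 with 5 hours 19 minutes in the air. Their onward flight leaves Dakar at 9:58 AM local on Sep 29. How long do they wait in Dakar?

5 hours 45 minutes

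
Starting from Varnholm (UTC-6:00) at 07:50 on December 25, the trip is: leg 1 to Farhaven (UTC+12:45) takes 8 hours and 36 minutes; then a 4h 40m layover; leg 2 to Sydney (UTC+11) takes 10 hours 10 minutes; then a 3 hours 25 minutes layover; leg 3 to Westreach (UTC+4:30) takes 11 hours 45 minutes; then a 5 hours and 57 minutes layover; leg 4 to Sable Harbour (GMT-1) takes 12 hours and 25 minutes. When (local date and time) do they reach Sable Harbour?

21:48 on December 27

Convert departure to UTC: 07:50 + 6:00 = 13:50 UTC on Dec 25.
Add 8 hours 36 minutes leg 1 → 22:26 UTC.
Add 4 hours 40 minutes layover in Farhaven → 03:06 UTC (Dec 26).
Add 10 hours and 10 minutes leg 2 → 13:16 UTC.
Add 3 hours and 25 minutes layover in Sydney → 16:41 UTC.
Add 11 hours 45 minutes leg 3 → 04:26 UTC (Dec 27).
Add 5 hours 57 minutes layover in Westreach → 10:23 UTC.
Add 12 hours and 25 minutes leg 4 → 22:48 UTC.
Sable Harbour is UTC−1:00, so local arrival = 22:48 − 1:00 = 21:48 on Dec 27.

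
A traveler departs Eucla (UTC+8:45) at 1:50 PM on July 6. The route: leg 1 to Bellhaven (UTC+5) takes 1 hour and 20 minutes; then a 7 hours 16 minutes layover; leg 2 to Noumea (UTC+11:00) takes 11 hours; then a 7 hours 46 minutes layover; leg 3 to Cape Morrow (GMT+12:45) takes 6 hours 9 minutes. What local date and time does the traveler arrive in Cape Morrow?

Convert departure to UTC: 1:50 PM − 8:45 = 5:05 AM UTC on Jul 6.
Add 1 hour and 20 minutes leg 1 → 6:25 AM UTC.
Add 7 hours and 16 minutes layover in Bellhaven → 1:41 PM UTC.
Add 11 hours leg 2 → 12:41 AM UTC (Jul 7).
Add 7 hours 46 minutes layover in Noumea → 8:27 AM UTC.
Add 6 hours and 9 minutes leg 3 → 2:36 PM UTC.
Cape Morrow is UTC+12:45, so local arrival = 2:36 PM + 12:45 = 3:21 AM on Jul 8.

3:21 AM on July 8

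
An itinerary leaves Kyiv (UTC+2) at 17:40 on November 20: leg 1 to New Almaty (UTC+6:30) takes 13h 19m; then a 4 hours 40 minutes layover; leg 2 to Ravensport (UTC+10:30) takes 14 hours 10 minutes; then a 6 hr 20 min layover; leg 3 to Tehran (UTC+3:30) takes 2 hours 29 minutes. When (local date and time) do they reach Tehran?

Convert departure to UTC: 17:40 − 2:00 = 15:40 UTC on Nov 20.
Add 13 hours and 19 minutes leg 1 → 04:59 UTC (Nov 21).
Add 4 hours 40 minutes layover in New Almaty → 09:39 UTC.
Add 14 hours and 10 minutes leg 2 → 23:49 UTC.
Add 6 hours 20 minutes layover in Ravensport → 06:09 UTC (Nov 22).
Add 2 hours 29 minutes leg 3 → 08:38 UTC.
Tehran is UTC+3:30, so local arrival = 08:38 + 3:30 = 12:08 on Nov 22.

12:08 on November 22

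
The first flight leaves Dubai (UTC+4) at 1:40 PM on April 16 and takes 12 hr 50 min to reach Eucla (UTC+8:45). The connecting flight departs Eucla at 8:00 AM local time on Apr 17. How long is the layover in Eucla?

45 minutes

Convert departure to UTC: 1:40 PM − 4:00 = 9:40 AM UTC on Apr 16.
Add 12 hours and 50 minutes flight time → 10:30 PM UTC.
Eucla is UTC+8:45, so local arrival = 10:30 PM + 8:45 = 7:15 AM on Apr 17.
Layover = 8:00 AM − 7:15 AM = 45 minutes.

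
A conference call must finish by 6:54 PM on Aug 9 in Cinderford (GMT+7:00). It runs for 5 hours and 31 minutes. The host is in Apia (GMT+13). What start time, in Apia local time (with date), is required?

Target end time in UTC: 6:54 PM − 7:00 = 11:54 AM on Aug 9.
Subtract 5 hours and 31 minutes → start 6:23 AM UTC on Aug 9.
Apia is UTC+13:00: 6:23 AM + 13:00 = 7:23 PM on Aug 9.

7:23 PM on Aug 9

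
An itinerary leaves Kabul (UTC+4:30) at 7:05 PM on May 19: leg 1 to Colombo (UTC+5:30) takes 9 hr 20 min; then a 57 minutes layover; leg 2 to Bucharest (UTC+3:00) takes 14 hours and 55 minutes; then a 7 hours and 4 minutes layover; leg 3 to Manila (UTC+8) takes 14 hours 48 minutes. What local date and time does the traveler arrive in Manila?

9:39 PM on May 21

Convert departure to UTC: 7:05 PM − 4:30 = 2:35 PM UTC on May 19.
Add 9 hours and 20 minutes leg 1 → 11:55 PM UTC.
Add 57 minutes layover in Colombo → 12:52 AM UTC (May 20).
Add 14 hours 55 minutes leg 2 → 3:47 PM UTC.
Add 7 hours and 4 minutes layover in Bucharest → 10:51 PM UTC.
Add 14 hours 48 minutes leg 3 → 1:39 PM UTC (May 21).
Manila is UTC+8:00, so local arrival = 1:39 PM + 8:00 = 9:39 PM on May 21.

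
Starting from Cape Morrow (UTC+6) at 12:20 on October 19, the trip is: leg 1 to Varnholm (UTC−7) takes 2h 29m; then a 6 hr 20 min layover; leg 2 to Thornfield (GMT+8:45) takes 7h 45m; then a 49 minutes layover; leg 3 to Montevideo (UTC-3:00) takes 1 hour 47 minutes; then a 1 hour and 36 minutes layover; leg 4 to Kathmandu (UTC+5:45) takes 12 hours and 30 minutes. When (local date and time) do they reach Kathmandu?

Convert departure to UTC: 12:20 − 6:00 = 06:20 UTC on Oct 19.
Add 2 hours 29 minutes leg 1 → 08:49 UTC.
Add 6 hours and 20 minutes layover in Varnholm → 15:09 UTC.
Add 7 hours 45 minutes leg 2 → 22:54 UTC.
Add 49 minutes layover in Thornfield → 23:43 UTC.
Add 1 hour and 47 minutes leg 3 → 01:30 UTC (Oct 20).
Add 1 hour and 36 minutes layover in Montevideo → 03:06 UTC.
Add 12 hours and 30 minutes leg 4 → 15:36 UTC.
Kathmandu is UTC+5:45, so local arrival = 15:36 + 5:45 = 21:21 on Oct 20.

21:21 on October 20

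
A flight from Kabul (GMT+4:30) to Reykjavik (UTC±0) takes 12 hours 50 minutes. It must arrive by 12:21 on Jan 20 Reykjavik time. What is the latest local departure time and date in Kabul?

Target arrival is already UTC: 12:21 on Jan 20.
Subtract 12 hours 50 minutes → departure 23:31 UTC on Jan 19.
Kabul is UTC+4:30: 23:31 + 4:30 = 04:01 on Jan 20.

04:01 on January 20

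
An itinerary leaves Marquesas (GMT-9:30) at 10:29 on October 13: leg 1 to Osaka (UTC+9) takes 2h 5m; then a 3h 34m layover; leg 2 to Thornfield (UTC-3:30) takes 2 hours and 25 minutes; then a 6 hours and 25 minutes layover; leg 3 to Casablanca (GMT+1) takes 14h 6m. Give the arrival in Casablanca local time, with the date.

01:34 on October 15

Convert departure to UTC: 10:29 + 9:30 = 19:59 UTC on Oct 13.
Add 2 hours 5 minutes leg 1 → 22:04 UTC.
Add 3 hours 34 minutes layover in Osaka → 01:38 UTC (Oct 14).
Add 2 hours 25 minutes leg 2 → 04:03 UTC.
Add 6 hours and 25 minutes layover in Thornfield → 10:28 UTC.
Add 14 hours 6 minutes leg 3 → 00:34 UTC (Oct 15).
Casablanca is UTC+1:00, so local arrival = 00:34 + 1:00 = 01:34 on Oct 15.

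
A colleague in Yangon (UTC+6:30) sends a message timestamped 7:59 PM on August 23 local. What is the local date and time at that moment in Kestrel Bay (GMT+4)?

In UTC: 7:59 PM − 6:30 = 1:29 PM on Aug 23.
Kestrel Bay is UTC+4:00: 1:29 PM + 4:00 = 5:29 PM on Aug 23.

5:29 PM on Aug 23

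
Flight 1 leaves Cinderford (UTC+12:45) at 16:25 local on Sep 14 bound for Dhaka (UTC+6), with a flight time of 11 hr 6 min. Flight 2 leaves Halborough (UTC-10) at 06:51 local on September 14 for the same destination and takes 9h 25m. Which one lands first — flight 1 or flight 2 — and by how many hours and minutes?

Flight 1 in UTC: 16:25 − 12:45 = 03:40 on Sep 14.
+11 hours and 6 minutes → arrive 14:46 UTC on Sep 14.
Flight 2 in UTC: 06:51 + 10:00 = 16:51 on Sep 14.
+9 hours 25 minutes → arrive 02:16 UTC on Sep 15.
Flight 1 lands earlier by 11 hours 30 minutes.

the first, by 11 hours 30 minutes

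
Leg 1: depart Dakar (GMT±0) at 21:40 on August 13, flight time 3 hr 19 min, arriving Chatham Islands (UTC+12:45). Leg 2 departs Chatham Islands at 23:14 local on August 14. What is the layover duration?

9 hours 30 minutes

Dakar is at UTC+0, so departure is already 21:40 UTC on Aug 13.
Add 3 hours and 19 minutes flight time → 00:59 UTC (Aug 14).
Chatham Islands is UTC+12:45, so local arrival = 00:59 + 12:45 = 13:44 on Aug 14.
Layover = 23:14 − 13:44 = 9 hours 30 minutes.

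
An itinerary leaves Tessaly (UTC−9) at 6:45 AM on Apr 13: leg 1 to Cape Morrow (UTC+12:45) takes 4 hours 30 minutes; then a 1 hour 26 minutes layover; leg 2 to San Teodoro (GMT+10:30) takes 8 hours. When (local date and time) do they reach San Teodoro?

4:11 PM on April 14

Convert departure to UTC: 6:45 AM + 9:00 = 3:45 PM UTC on Apr 13.
Add 4 hours and 30 minutes leg 1 → 8:15 PM UTC.
Add 1 hour and 26 minutes layover in Cape Morrow → 9:41 PM UTC.
Add 8 hours leg 2 → 5:41 AM UTC (Apr 14).
San Teodoro is UTC+10:30, so local arrival = 5:41 AM + 10:30 = 4:11 PM on Apr 14.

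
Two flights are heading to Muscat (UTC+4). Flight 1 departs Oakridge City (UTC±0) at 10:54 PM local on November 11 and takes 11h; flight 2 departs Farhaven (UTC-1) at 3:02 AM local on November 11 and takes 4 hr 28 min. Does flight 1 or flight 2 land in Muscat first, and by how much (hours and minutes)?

the second, by 25 hours 24 minutes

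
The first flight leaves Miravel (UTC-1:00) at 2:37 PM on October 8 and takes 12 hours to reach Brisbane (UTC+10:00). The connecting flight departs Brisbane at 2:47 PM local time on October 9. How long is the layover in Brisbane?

1 hour 10 minutes

Convert departure to UTC: 2:37 PM + 1:00 = 3:37 PM UTC on Oct 8.
Add 12 hours flight time → 3:37 AM UTC (Oct 9).
Brisbane is UTC+10:00, so local arrival = 3:37 AM + 10:00 = 1:37 PM on Oct 9.
Layover = 2:47 PM − 1:37 PM = 1 hour 10 minutes.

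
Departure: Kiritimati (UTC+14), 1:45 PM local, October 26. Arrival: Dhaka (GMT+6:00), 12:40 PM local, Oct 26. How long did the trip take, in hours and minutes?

6 hours 55 minutes

Dhaka is 8:00 behind Kiritimati.
Clock-face elapsed time (ignoring zones) is −1 hour 5 minutes.
Actual elapsed = −1 hour 5 minutes + 8:00 = 6 hours 55 minutes.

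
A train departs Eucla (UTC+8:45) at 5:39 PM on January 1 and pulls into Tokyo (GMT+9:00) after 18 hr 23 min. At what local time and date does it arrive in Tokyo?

12:17 PM on January 2

Convert departure to UTC: 5:39 PM − 8:45 = 8:54 AM UTC on Jan 1.
Add 18 hours 23 minutes travel time → 3:17 AM UTC (Jan 2).
Tokyo is UTC+9:00, so local arrival = 3:17 AM + 9:00 = 12:17 PM on Jan 2.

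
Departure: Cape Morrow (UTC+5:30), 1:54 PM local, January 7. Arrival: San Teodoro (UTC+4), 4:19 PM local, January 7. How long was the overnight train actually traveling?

3 hours 55 minutes

Departure in UTC: 1:54 PM − 5:30 = 8:24 AM on Jan 7.
Arrival in UTC: 4:19 PM − 4:00 = 12:19 PM on Jan 7.
Elapsed = 12:19 PM − 8:24 AM = 3 hours 55 minutes.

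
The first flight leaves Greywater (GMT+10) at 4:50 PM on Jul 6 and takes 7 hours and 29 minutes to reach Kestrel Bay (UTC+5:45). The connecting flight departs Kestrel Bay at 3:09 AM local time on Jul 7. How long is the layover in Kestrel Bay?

7 hours 5 minutes

Convert departure to UTC: 4:50 PM − 10:00 = 6:50 AM UTC on Jul 6.
Add 7 hours and 29 minutes flight time → 2:19 PM UTC.
Kestrel Bay is UTC+5:45, so local arrival = 2:19 PM + 5:45 = 8:04 PM on Jul 6.
Layover = 3:09 AM − 8:04 PM (+1 day) = 7 hours 5 minutes.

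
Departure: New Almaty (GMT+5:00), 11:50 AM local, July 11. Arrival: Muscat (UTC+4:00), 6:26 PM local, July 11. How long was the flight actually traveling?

Departure in UTC: 11:50 AM − 5:00 = 6:50 AM on Jul 11.
Arrival in UTC: 6:26 PM − 4:00 = 2:26 PM on Jul 11.
Elapsed = 2:26 PM − 6:50 AM = 7 hours 36 minutes.

7 hours 36 minutes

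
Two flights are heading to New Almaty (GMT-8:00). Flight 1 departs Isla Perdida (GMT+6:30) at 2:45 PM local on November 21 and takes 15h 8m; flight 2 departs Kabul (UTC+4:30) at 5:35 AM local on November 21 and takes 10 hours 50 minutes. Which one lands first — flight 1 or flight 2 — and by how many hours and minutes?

Flight 1 in UTC: 2:45 PM − 6:30 = 8:15 AM on Nov 21.
+15 hours and 8 minutes → arrive 11:23 PM UTC on Nov 21.
Flight 2 in UTC: 5:35 AM − 4:30 = 1:05 AM on Nov 21.
+10 hours and 50 minutes → arrive 11:55 AM UTC on Nov 21.
Flight 2 lands earlier by 11 hours 28 minutes.

the second, by 11 hours 28 minutes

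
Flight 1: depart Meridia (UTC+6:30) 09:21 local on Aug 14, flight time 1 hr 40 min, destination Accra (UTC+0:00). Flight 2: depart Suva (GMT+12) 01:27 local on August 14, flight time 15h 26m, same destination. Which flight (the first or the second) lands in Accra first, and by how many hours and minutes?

Flight 1 in UTC: 09:21 − 6:30 = 02:51 on Aug 14.
+1 hour and 40 minutes → arrive 04:31 UTC on Aug 14.
Flight 2 in UTC: 01:27 − 12:00 = 13:27 on Aug 13.
+15 hours 26 minutes → arrive 04:53 UTC on Aug 14.
Flight 1 lands earlier by 22 minutes.

the first, by 22 minutes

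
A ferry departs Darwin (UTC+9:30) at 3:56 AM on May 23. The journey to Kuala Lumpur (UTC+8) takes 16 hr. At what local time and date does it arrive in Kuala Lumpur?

6:26 PM on May 23

Kuala Lumpur is 1:30 behind Darwin.
After 16 hours it is 7:56 PM in Darwin.
Shift by the zone difference: 7:56 PM − 1:30 = 6:26 PM on May 23 in Kuala Lumpur.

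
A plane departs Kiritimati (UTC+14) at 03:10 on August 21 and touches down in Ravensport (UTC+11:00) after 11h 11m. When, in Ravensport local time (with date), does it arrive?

11:21 on August 21

Convert departure to UTC: 03:10 − 14:00 = 13:10 UTC on Aug 20.
Add 11 hours 11 minutes travel time → 00:21 UTC (Aug 21).
Ravensport is UTC+11:00, so local arrival = 00:21 + 11:00 = 11:21 on Aug 21.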